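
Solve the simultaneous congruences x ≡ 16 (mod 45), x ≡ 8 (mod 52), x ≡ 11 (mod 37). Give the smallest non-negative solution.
x ≡ 33496 (mod 86580); the representative in [0, 86580) is 33496

The moduli 45, 52, 37 are pairwise coprime, so by the CRT there is a unique solution mod 45·52·37 = 86580.
Solve by successive substitution. Start with x ≡ 16 (mod 45).
  Combine with x ≡ 8 (mod 52): write x = 16 + 45·t and require 16 + 45·t ≡ 8 (mod 52), i.e. 45·t ≡ 8 − 16 ≡ 44 (mod 52). Since 45^(−1) ≡ 37 (mod 52), t ≡ 37·44 ≡ 16 (mod 52). So x ≡ 16 + 45·16 = 736 (mod 2340).
  Combine with x ≡ 11 (mod 37): write x = 736 + 2340·t and require 736 + 2340·t ≡ 11 (mod 37), i.e. 2340·t ≡ 11 − 736 ≡ 15 (mod 37). Since 2340^(−1) ≡ 33 (mod 37) (2340 ≡ 9 (mod 37)), t ≡ 33·15 ≡ 14 (mod 37). So x ≡ 736 + 2340·14 = 33496 (mod 86580).
Unique solution in [0, 86580): x = 33496.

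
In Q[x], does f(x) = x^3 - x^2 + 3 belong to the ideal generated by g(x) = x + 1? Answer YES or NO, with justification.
NO

In Q[x] the ideal (g) consists of all multiples of g, so f ∈ (g) iff g | f, i.e. iff the remainder of f on division by g is 0. Divide f by g (g is monic, so eliminate the leading term of the running remainder at each step):
  leading term x^3: subtract (x^2)·g(x) = x^3 + x^2, leaving 3 - 2·x^2
  leading term -2·x^2: subtract (-2·x)·g(x) = -2·x^2 - 2·x, leaving 2·x + 3
  leading term 2·x: subtract (2)·g(x) = 2·x + 2, leaving 1
The remainder r(x) = 1 ≠ 0 (and deg r < deg g), so g ∤ f, i.e. f ∉ (g).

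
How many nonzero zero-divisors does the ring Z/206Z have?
In Z/206Z each nonzero element is either a unit (gcd with 206 is 1) or a zero-divisor (gcd > 1). The number of units is φ(206): factorise 206 = 2 · 103, so φ(206) = (2 − 1) · (103 − 1) = 1 · 102 = 102. The nonzero elements number 206 − 1 = 205. Hence the nonzero zero-divisors number 205 − 102 = 103.

Final answer: Z/206Z has 103 nonzero zero-divisors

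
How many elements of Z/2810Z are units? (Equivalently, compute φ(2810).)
Z/2810Z has φ(2810) = 1120 units

An element a ∈ Z/2810Z is a unit iff gcd(a, 2810) = 1, so the number of units is φ(2810). φ is multiplicative, with φ(p^e) = p^e − p^(e−1). Factorise 2810 = 2 · 5 · 281. Then
  φ(2810) = (2 − 1) · (5 − 1) · (281 − 1) = 1 · 4 · 280 = 1120.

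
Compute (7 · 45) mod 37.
Reduce the factors first: 45 ≡ 8 (mod 37), so 7 · 45 ≡ 7 · 8 (mod 37). 7 · 8 = 56. Dividing by 37: 56 = 1·37 + 19. So (7 · 45) mod 37 = 19.

Final answer: 19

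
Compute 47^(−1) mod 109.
47^(−1) ≡ 58 (mod 109)

Apply the extended Euclidean algorithm to (109, 47), tracking rows (r, s, t) with s·109 + t·47 = r. Each division r_prev = q·r_cur + r_new produces the new row as (previous row) − q·(current row):
  row A: (109, 1, 0)   [1·109 + 0·47 = 109]
  row B: (47, 0, 1)   [0·109 + 1·47 = 47]
  109 = 2·47 + 15   → row C = row A − 2·row B = (15, 1, −2)   [check: 1·109 − 2·47 = 15]
  47 = 3·15 + 2   → row D = row B − 3·row C = (2, −3, 7)   [check: −3·109 + 7·47 = 2]
  15 = 7·2 + 1   → row E = row C − 7·row D = (1, 22, −51)   [check: 22·109 − 51·47 = 1]
  2 = 2·1 + 0   → remainder 0, stop. gcd = 1 (last nonzero row E).
The gcd is 1, so 47 is invertible mod 109. The last nonzero row gives 22·109 − 51·47 = 1, so t = −51. So 47^(−1) ≡ −51 ≡ 58 (mod 109). Verify: 47 · 58 = 2726 ≡ 1 (mod 109). ✓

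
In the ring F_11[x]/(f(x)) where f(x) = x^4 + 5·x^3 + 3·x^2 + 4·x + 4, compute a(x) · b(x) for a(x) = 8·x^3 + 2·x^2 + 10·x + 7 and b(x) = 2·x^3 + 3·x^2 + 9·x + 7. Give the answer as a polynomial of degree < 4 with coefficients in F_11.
a · b ≡ 2·x^3 + 10·x^2 + 3·x + 8 (mod f(x))

Multiply as integer polynomials: a · b = 16·x^6 + 28·x^5 + 98·x^4 + 118·x^3 + 125·x^2 + 133·x + 49. Reducing coefficients mod 11: a · b ≡ 5·x^6 + 6·x^5 + 10·x^4 + 8·x^3 + 4·x^2 + x + 5. Now divide by f(x) = x^4 + 5·x^3 + 3·x^2 + 4·x + 4 in F_11[x], eliminating the leading term at each step:
  leading term 5·x^6: subtract (5·x^2)·f(x) = 5·x^6 + 3·x^5 + 4·x^4 + 9·x^3 + 9·x^2, leaving 3·x^5 + 6·x^4 + 10·x^3 + 6·x^2 + x + 5 (coefficients mod 11)
  leading term 3·x^5: subtract (3·x)·f(x) = 3·x^5 + 4·x^4 + 9·x^3 + x^2 + x, leaving 2·x^4 + x^3 + 5·x^2 + 5 (coefficients mod 11)
  leading term 2·x^4: subtract (2)·f(x) = 2·x^4 + 10·x^3 + 6·x^2 + 8·x + 8, leaving 2·x^3 + 10·x^2 + 3·x + 8 (coefficients mod 11)
The degree is now < 4, so this is the remainder. Hence a · b ≡ 2·x^3 + 10·x^2 + 3·x + 8 in F_11[x]/(f).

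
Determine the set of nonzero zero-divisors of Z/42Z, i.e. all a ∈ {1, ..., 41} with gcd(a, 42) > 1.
An element a ∈ Z/42Z (with a ≠ 0) is a zero-divisor iff gcd(a, 42) > 1 (because a is a unit precisely when gcd(a, n) = 1, and in Z/nZ every nonzero, non-unit element is a zero-divisor). Scan a = 1, ..., 41 and keep those with gcd(a, 42) > 1:
  gcd(2, 42) = 2, gcd(3, 42) = 3, gcd(4, 42) = 2, gcd(6, 42) = 6, gcd(7, 42) = 7, gcd(8, 42) = 2, gcd(9, 42) = 3, gcd(10, 42) = 2, gcd(12, 42) = 6, gcd(14, 42) = 14, gcd(15, 42) = 3, gcd(16, 42) = 2, gcd(18, 42) = 6, gcd(20, 42) = 2, gcd(21, 42) = 21, gcd(22, 42) = 2, gcd(24, 42) = 6, gcd(26, 42) = 2, gcd(27, 42) = 3, gcd(28, 42) = 14, gcd(30, 42) = 6, gcd(32, 42) = 2, gcd(33, 42) = 3, gcd(34, 42) = 2, gcd(35, 42) = 7, gcd(36, 42) = 6, gcd(38, 42) = 2, gcd(39, 42) = 3, gcd(40, 42) = 2.
All other a ∈ {1, ..., 41} have gcd(a, 42) = 1 and are units. So the nonzero zero-divisors are exactly the 29 values of a appearing in this scan.

Final answer: nonzero zero-divisors of Z/42Z = {2, 3, 4, 6, 7, 8, 9, 10, 12, 14, 15, 16, 18, 20, 21, 22, 24, 26, 27, 28, 30, 32, 33, 34, 35, 36, 38, 39, 40}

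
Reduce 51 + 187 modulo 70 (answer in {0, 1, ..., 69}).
Reduce the summands first: 187 ≡ 47 (mod 70), so 51 + 187 ≡ 51 + 47 (mod 70). 51 + 47 = 98; 98 = 1·70 + 28, so (51 + 187) mod 70 = 28.

Final answer: 28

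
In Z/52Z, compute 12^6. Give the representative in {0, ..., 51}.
Use repeated squaring. Binary(6) = 110. Walk through the bits of the exponent 6 left-to-right: at each bit after the leading one, square the running value, then multiply by 12 if the bit is 1 (always reducing mod 52):
  bit 1 = 1 (leading): start with 12.
  bit 2 = 1: square 12^2 = 144 ≡ 40; bit is 1, so multiply 40·12 = 480 ≡ 12 (mod 52).
  bit 3 = 0: square 12^2 = 144 ≡ 40 (mod 52).
Final value: 12^6 ≡ 40 (mod 52).

Final answer: 40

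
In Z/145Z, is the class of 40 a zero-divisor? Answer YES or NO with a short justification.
YES

gcd(40, 145) = 5 > 1, so 40 is not a unit in Z/145Z. In Z/nZ every nonzero non-unit is a zero-divisor: explicitly, take b = 145/gcd = 29 ≠ 0 (mod 145); then 40·29 = 1160 = 8·145, i.e. 40·29 ≡ 0 (mod 145). So 40 is a zero-divisor.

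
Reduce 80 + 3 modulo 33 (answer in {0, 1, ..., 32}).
17

Reduce the summands first: 80 ≡ 14 (mod 33), so 80 + 3 ≡ 14 + 3 (mod 33). 14 + 3 = 17; 17 = 0·33 + 17, so (80 + 3) mod 33 = 17.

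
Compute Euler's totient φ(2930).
φ(2930) = 1168

φ is multiplicative, with φ(p^e) = p^e − p^(e−1). Factorise 2930 = 2 · 5 · 293. Then
  φ(2930) = (2 − 1) · (5 − 1) · (293 − 1) = 1 · 4 · 292 = 1168.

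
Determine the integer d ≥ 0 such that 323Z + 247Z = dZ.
In the PID Z, (a, b) is generated by gcd(a, b). Compute gcd(323, 247) with the extended Euclidean algorithm, tracking rows (r, s, t) with s·323 + t·247 = r:
  row A: (323, 1, 0)   [1·323 + 0·247 = 323]
  row B: (247, 0, 1)   [0·323 + 1·247 = 247]
  323 = 1·247 + 76   → row C = row A − 1·row B = (76, 1, −1)   [check: 1·323 − 1·247 = 76]
  247 = 3·76 + 19   → row D = row B − 3·row C = (19, −3, 4)   [check: −3·323 + 4·247 = 19]
  76 = 4·19 + 0   → remainder 0, stop. gcd = 19 (last nonzero row D).
So gcd(323, 247) = 19, with Bézout identity −3·323 + 4·247 = 19. Containment (⊇): the Bézout identity exhibits 19 as an element of (323, 247), giving (19) ⊆ (323, 247). Containment (⊆): since 19 | 323 and 19 | 247 (323 = 19·17, 247 = 19·13), every Z-linear combination of 323 and 247 is divisible by 19, so (323, 247) ⊆ (19). Therefore (323, 247) = (19), d = 19.

Final answer: (323, 247) = (19); d = 19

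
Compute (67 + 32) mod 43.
13

Reduce the summands first: 67 ≡ 24 (mod 43), so 67 + 32 ≡ 24 + 32 (mod 43). 24 + 32 = 56; 56 = 1·43 + 13, so (67 + 32) mod 43 = 13.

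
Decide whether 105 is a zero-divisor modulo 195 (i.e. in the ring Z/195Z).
gcd(105, 195) = 15 > 1, so 105 is not a unit in Z/195Z. In Z/nZ every nonzero non-unit is a zero-divisor: explicitly, take b = 195/gcd = 13 ≠ 0 (mod 195); then 105·13 = 1365 = 7·195, i.e. 105·13 ≡ 0 (mod 195). So 105 is a zero-divisor.

Final answer: YES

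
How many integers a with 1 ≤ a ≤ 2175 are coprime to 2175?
The number of a ∈ {1, ..., 2175} with gcd(a, 2175) = 1 is by definition Euler's totient φ(2175). φ is multiplicative, with φ(p^e) = p^e − p^(e−1). Factorise 2175 = 3 · 5^2 · 29. Then
  φ(2175) = (3 − 1) · (5^2 − 5^1) · (29 − 1) = 2 · 20 · 28 = 1120.
So there are 1120 such integers.

Final answer: 1120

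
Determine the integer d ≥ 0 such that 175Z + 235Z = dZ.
In the PID Z, (a, b) is generated by gcd(a, b). Compute gcd(235, 175) with the extended Euclidean algorithm, tracking rows (r, s, t) with s·235 + t·175 = r:
  row A: (235, 1, 0)   [1·235 + 0·175 = 235]
  row B: (175, 0, 1)   [0·235 + 1·175 = 175]
  235 = 1·175 + 60   → row C = row A − 1·row B = (60, 1, −1)   [check: 1·235 − 1·175 = 60]
  175 = 2·60 + 55   → row D = row B − 2·row C = (55, −2, 3)   [check: −2·235 + 3·175 = 55]
  60 = 1·55 + 5   → row E = row C − 1·row D = (5, 3, −4)   [check: 3·235 − 4·175 = 5]
  55 = 11·5 + 0   → remainder 0, stop. gcd = 5 (last nonzero row E).
So gcd(175, 235) = 5, with Bézout identity 3·235 − 4·175 = 5. Containment (⊇): the Bézout identity exhibits 5 as an element of (175, 235), giving (5) ⊆ (175, 235). Containment (⊆): since 5 | 175 and 5 | 235 (175 = 5·35, 235 = 5·47), every Z-linear combination of 175 and 235 is divisible by 5, so (175, 235) ⊆ (5). Therefore (175, 235) = (5), d = 5.

Final answer: (175, 235) = (5); d = 5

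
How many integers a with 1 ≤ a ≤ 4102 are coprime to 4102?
The number of a ∈ {1, ..., 4102} with gcd(a, 4102) = 1 is by definition Euler's totient φ(4102). φ is multiplicative, with φ(p^e) = p^e − p^(e−1). Factorise 4102 = 2 · 7 · 293. Then
  φ(4102) = (2 − 1) · (7 − 1) · (293 − 1) = 1 · 6 · 292 = 1752.
So there are 1752 such integers.

Final answer: 1752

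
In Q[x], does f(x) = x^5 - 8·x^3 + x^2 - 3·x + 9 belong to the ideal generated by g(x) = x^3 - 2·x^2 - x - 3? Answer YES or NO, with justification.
In Q[x] the ideal (g) consists of all multiples of g, so f ∈ (g) iff g | f, i.e. iff the remainder of f on division by g is 0. Divide f by g (g is monic, so eliminate the leading term of the running remainder at each step):
  leading term x^5: subtract (x^2)·g(x) = x^5 - 2·x^4 - x^3 - 3·x^2, leaving 2·x^4 - 7·x^3 + 4·x^2 - 3·x + 9
  leading term 2·x^4: subtract (2·x)·g(x) = 2·x^4 - 4·x^3 - 2·x^2 - 6·x, leaving -3·x^3 + 6·x^2 + 3·x + 9
  leading term -3·x^3: subtract (-3)·g(x) = -3·x^3 + 6·x^2 + 3·x + 9, leaving 0
The remainder is 0, so f(x) = g(x) · h(x) with h(x) = x^2 + 2·x - 3. Hence g | f, i.e. f ∈ (g).

Final answer: YES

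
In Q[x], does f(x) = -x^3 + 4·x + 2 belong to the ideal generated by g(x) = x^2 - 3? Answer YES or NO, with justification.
In Q[x] the ideal (g) consists of all multiples of g, so f ∈ (g) iff g | f, i.e. iff the remainder of f on division by g is 0. Divide f by g (g is monic, so eliminate the leading term of the running remainder at each step):
  leading term -x^3: subtract (-x)·g(x) = -x^3 + 3·x, leaving x + 2
The remainder r(x) = x + 2 ≠ 0 (and deg r < deg g), so g ∤ f, i.e. f ∉ (g).

Final answer: NO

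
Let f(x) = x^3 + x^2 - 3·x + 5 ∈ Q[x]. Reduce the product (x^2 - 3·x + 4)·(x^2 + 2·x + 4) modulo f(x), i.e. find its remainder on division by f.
First multiply in Q[x] without reducing: a · b = x^4 - x^3 + 2·x^2 - 4·x + 16. Now divide by f(x) = x^3 + x^2 - 3·x + 5, eliminating the leading term at each step:
  leading term x^4: subtract (x)·f(x) = x^4 + x^3 - 3·x^2 + 5·x, leaving -2·x^3 + 5·x^2 - 9·x + 16
  leading term -2·x^3: subtract (-2)·f(x) = -2·x^3 - 2·x^2 + 6·x - 10, leaving 7·x^2 - 15·x + 26
The degree is now < 3, so this is the remainder. Hence a · b ≡ 7·x^2 - 15·x + 26 in Q[x]/(f).

Final answer: a · b ≡ 7·x^2 - 15·x + 26 (mod f(x))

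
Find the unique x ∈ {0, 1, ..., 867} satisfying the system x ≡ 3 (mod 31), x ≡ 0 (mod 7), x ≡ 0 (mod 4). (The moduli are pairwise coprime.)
The moduli 31, 7, 4 are pairwise coprime, so by the CRT there is a unique solution mod 31·7·4 = 868.
Solve by successive substitution. Start with x ≡ 3 (mod 31).
  Combine with x ≡ 0 (mod 7): write x = 3 + 31·t and require 3 + 31·t ≡ 0 (mod 7), i.e. 31·t ≡ 0 − 3 ≡ 4 (mod 7). Since 31^(−1) ≡ 5 (mod 7) (31 ≡ 3 (mod 7)), t ≡ 5·4 ≡ 6 (mod 7). So x ≡ 3 + 31·6 = 189 (mod 217).
  Combine with x ≡ 0 (mod 4): write x = 189 + 217·t and require 189 + 217·t ≡ 0 (mod 4), i.e. 217·t ≡ 0 − 189 ≡ 3 (mod 4). Since 217^(−1) ≡ 1 (mod 4) (217 ≡ 1 (mod 4)), t ≡ 1·3 ≡ 3 (mod 4). So x ≡ 189 + 217·3 = 840 (mod 868).
Unique solution in [0, 868): x = 840.

Final answer: x ≡ 840 (mod 868); the representative in [0, 868) is 840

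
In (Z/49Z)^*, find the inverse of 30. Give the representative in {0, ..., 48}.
30^(−1) ≡ 18 (mod 49)

Apply the extended Euclidean algorithm to (49, 30), tracking rows (r, s, t) with s·49 + t·30 = r. Each division r_prev = q·r_cur + r_new produces the new row as (previous row) − q·(current row):
  row A: (49, 1, 0)   [1·49 + 0·30 = 49]
  row B: (30, 0, 1)   [0·49 + 1·30 = 30]
  49 = 1·30 + 19   → row C = row A − 1·row B = (19, 1, −1)   [check: 1·49 − 1·30 = 19]
  30 = 1·19 + 11   → row D = row B − 1·row C = (11, −1, 2)   [check: −1·49 + 2·30 = 11]
  19 = 1·11 + 8   → row E = row C − 1·row D = (8, 2, −3)   [check: 2·49 − 3·30 = 8]
  11 = 1·8 + 3   → row F = row D − 1·row E = (3, −3, 5)   [check: −3·49 + 5·30 = 3]
  8 = 2·3 + 2   → row G = row E − 2·row F = (2, 8, −13)   [check: 8·49 − 13·30 = 2]
  3 = 1·2 + 1   → row H = row F − 1·row G = (1, −11, 18)   [check: −11·49 + 18·30 = 1]
  2 = 2·1 + 0   → remainder 0, stop. gcd = 1 (last nonzero row H).
The gcd is 1, so 30 is invertible mod 49. The last nonzero row gives −11·49 + 18·30 = 1, so t = 18. So 30^(−1) ≡ 18 (mod 49). Verify: 30 · 18 = 540 ≡ 1 (mod 49). ✓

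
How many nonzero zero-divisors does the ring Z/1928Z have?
In Z/1928Z each nonzero element is either a unit (gcd with 1928 is 1) or a zero-divisor (gcd > 1). The number of units is φ(1928): factorise 1928 = 2^3 · 241, so φ(1928) = (2^3 − 2^2) · (241 − 1) = 4 · 240 = 960. The nonzero elements number 1928 − 1 = 1927. Hence the nonzero zero-divisors number 1927 − 960 = 967.

Final answer: Z/1928Z has 967 nonzero zero-divisors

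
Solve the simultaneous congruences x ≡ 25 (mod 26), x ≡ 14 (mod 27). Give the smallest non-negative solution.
The moduli 26, 27 are pairwise coprime, so by the CRT there is a unique solution mod 26·27 = 702.
Solve by successive substitution. Start with x ≡ 25 (mod 26).
  Combine with x ≡ 14 (mod 27): write x = 25 + 26·t and require 25 + 26·t ≡ 14 (mod 27), i.e. 26·t ≡ 14 − 25 ≡ 16 (mod 27). Since 26^(−1) ≡ 26 (mod 27), t ≡ 26·16 ≡ 11 (mod 27). So x ≡ 25 + 26·11 = 311 (mod 702).
Unique solution in [0, 702): x = 311.

Final answer: x ≡ 311 (mod 702); the representative in [0, 702) is 311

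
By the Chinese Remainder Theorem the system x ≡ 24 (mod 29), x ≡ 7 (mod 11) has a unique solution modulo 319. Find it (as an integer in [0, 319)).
x ≡ 227 (mod 319); the representative in [0, 319) is 227

The moduli 29, 11 are pairwise coprime, so by the CRT there is a unique solution mod 29·11 = 319.
Solve by successive substitution. Start with x ≡ 24 (mod 29).
  Combine with x ≡ 7 (mod 11): write x = 24 + 29·t and require 24 + 29·t ≡ 7 (mod 11), i.e. 29·t ≡ 7 − 24 ≡ 5 (mod 11). Since 29^(−1) ≡ 8 (mod 11) (29 ≡ 7 (mod 11)), t ≡ 8·5 ≡ 7 (mod 11). So x ≡ 24 + 29·7 = 227 (mod 319).
Unique solution in [0, 319): x = 227.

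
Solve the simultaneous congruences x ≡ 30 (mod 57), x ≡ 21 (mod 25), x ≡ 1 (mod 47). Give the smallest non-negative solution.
x ≡ 39246 (mod 66975); the representative in [0, 66975) is 39246

The moduli 57, 25, 47 are pairwise coprime, so by the CRT there is a unique solution mod 57·25·47 = 66975.
Solve by successive substitution. Start with x ≡ 30 (mod 57).
  Combine with x ≡ 21 (mod 25): write x = 30 + 57·t and require 30 + 57·t ≡ 21 (mod 25), i.e. 57·t ≡ 21 − 30 ≡ 16 (mod 25). Since 57^(−1) ≡ 18 (mod 25) (57 ≡ 7 (mod 25)), t ≡ 18·16 ≡ 13 (mod 25). So x ≡ 30 + 57·13 = 771 (mod 1425).
  Combine with x ≡ 1 (mod 47): write x = 771 + 1425·t and require 771 + 1425·t ≡ 1 (mod 47), i.e. 1425·t ≡ 1 − 771 ≡ 29 (mod 47). Since 1425^(−1) ≡ 22 (mod 47) (1425 ≡ 15 (mod 47)), t ≡ 22·29 ≡ 27 (mod 47). So x ≡ 771 + 1425·27 = 39246 (mod 66975).
Unique solution in [0, 66975): x = 39246.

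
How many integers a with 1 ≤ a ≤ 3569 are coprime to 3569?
The number of a ∈ {1, ..., 3569} with gcd(a, 3569) = 1 is by definition Euler's totient φ(3569). φ is multiplicative, with φ(p^e) = p^e − p^(e−1). Factorise 3569 = 43 · 83. Then
  φ(3569) = (43 − 1) · (83 − 1) = 42 · 82 = 3444.
So there are 3444 such integers.

Final answer: 3444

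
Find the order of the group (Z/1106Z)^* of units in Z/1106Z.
|(Z/1106Z)^*| = 468

(Z/1106Z)^* consists of the classes a with gcd(a, 1106) = 1, so its order is φ(1106). φ is multiplicative, with φ(p^e) = p^e − p^(e−1). Factorise 1106 = 2 · 7 · 79. Then
  φ(1106) = (2 − 1) · (7 − 1) · (79 − 1) = 1 · 6 · 78 = 468.
Thus |(Z/1106Z)^*| = 468.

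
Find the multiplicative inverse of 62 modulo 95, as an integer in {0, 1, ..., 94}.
Apply the extended Euclidean algorithm to (95, 62), tracking rows (r, s, t) with s·95 + t·62 = r. Each division r_prev = q·r_cur + r_new produces the new row as (previous row) − q·(current row):
  row A: (95, 1, 0)   [1·95 + 0·62 = 95]
  row B: (62, 0, 1)   [0·95 + 1·62 = 62]
  95 = 1·62 + 33   → row C = row A − 1·row B = (33, 1, −1)   [check: 1·95 − 1·62 = 33]
  62 = 1·33 + 29   → row D = row B − 1·row C = (29, −1, 2)   [check: −1·95 + 2·62 = 29]
  33 = 1·29 + 4   → row E = row C − 1·row D = (4, 2, −3)   [check: 2·95 − 3·62 = 4]
  29 = 7·4 + 1   → row F = row D − 7·row E = (1, −15, 23)   [check: −15·95 + 23·62 = 1]
  4 = 4·1 + 0   → remainder 0, stop. gcd = 1 (last nonzero row F).
The gcd is 1, so 62 is invertible mod 95. The last nonzero row gives −15·95 + 23·62 = 1, so t = 23. So 62^(−1) ≡ 23 (mod 95). Verify: 62 · 23 = 1426 ≡ 1 (mod 95). ✓

Final answer: 62^(−1) ≡ 23 (mod 95)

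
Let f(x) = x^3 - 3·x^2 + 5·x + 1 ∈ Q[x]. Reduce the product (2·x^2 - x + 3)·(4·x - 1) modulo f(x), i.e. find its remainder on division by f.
a · b ≡ 18·x^2 - 27·x - 11 (mod f(x))

First multiply in Q[x] without reducing: a · b = 8·x^3 - 6·x^2 + 13·x - 3. Now divide by f(x) = x^3 - 3·x^2 + 5·x + 1, eliminating the leading term at each step:
  leading term 8·x^3: subtract (8)·f(x) = 8·x^3 - 24·x^2 + 40·x + 8, leaving 18·x^2 - 27·x - 11
The degree is now < 3, so this is the remainder. Hence a · b ≡ 18·x^2 - 27·x - 11 in Q[x]/(f).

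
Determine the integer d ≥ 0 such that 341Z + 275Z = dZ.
(341, 275) = (11); d = 11

In the PID Z, (a, b) is generated by gcd(a, b). Compute gcd(341, 275) with the extended Euclidean algorithm, tracking rows (r, s, t) with s·341 + t·275 = r:
  row A: (341, 1, 0)   [1·341 + 0·275 = 341]
  row B: (275, 0, 1)   [0·341 + 1·275 = 275]
  341 = 1·275 + 66   → row C = row A − 1·row B = (66, 1, −1)   [check: 1·341 − 1·275 = 66]
  275 = 4·66 + 11   → row D = row B − 4·row C = (11, −4, 5)   [check: −4·341 + 5·275 = 11]
  66 = 6·11 + 0   → remainder 0, stop. gcd = 11 (last nonzero row D).
So gcd(341, 275) = 11, with Bézout identity −4·341 + 5·275 = 11. Containment (⊇): the Bézout identity exhibits 11 as an element of (341, 275), giving (11) ⊆ (341, 275). Containment (⊆): since 11 | 341 and 11 | 275 (341 = 11·31, 275 = 11·25), every Z-linear combination of 341 and 275 is divisible by 11, so (341, 275) ⊆ (11). Therefore (341, 275) = (11), d = 11.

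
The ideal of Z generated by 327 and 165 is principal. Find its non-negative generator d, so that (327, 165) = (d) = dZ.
(327, 165) = (3); d = 3

In the PID Z, (a, b) is generated by gcd(a, b). Compute gcd(327, 165) with the extended Euclidean algorithm, tracking rows (r, s, t) with s·327 + t·165 = r:
  row A: (327, 1, 0)   [1·327 + 0·165 = 327]
  row B: (165, 0, 1)   [0·327 + 1·165 = 165]
  327 = 1·165 + 162   → row C = row A − 1·row B = (162, 1, −1)   [check: 1·327 − 1·165 = 162]
  165 = 1·162 + 3   → row D = row B − 1·row C = (3, −1, 2)   [check: −1·327 + 2·165 = 3]
  162 = 54·3 + 0   → remainder 0, stop. gcd = 3 (last nonzero row D).
So gcd(327, 165) = 3, with Bézout identity −1·327 + 2·165 = 3. Containment (⊇): the Bézout identity exhibits 3 as an element of (327, 165), giving (3) ⊆ (327, 165). Containment (⊆): since 3 | 327 and 3 | 165 (327 = 3·109, 165 = 3·55), every Z-linear combination of 327 and 165 is divisible by 3, so (327, 165) ⊆ (3). Therefore (327, 165) = (3), d = 3.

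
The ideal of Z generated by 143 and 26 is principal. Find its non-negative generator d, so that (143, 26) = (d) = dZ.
In the PID Z, (a, b) is generated by gcd(a, b). Compute gcd(143, 26) with the extended Euclidean algorithm, tracking rows (r, s, t) with s·143 + t·26 = r:
  row A: (143, 1, 0)   [1·143 + 0·26 = 143]
  row B: (26, 0, 1)   [0·143 + 1·26 = 26]
  143 = 5·26 + 13   → row C = row A − 5·row B = (13, 1, −5)   [check: 1·143 − 5·26 = 13]
  26 = 2·13 + 0   → remainder 0, stop. gcd = 13 (last nonzero row C).
So gcd(143, 26) = 13, with Bézout identity 1·143 − 5·26 = 13. Containment (⊇): the Bézout identity exhibits 13 as an element of (143, 26), giving (13) ⊆ (143, 26). Containment (⊆): since 13 | 143 and 13 | 26 (143 = 13·11, 26 = 13·2), every Z-linear combination of 143 and 26 is divisible by 13, so (143, 26) ⊆ (13). Therefore (143, 26) = (13), d = 13.

Final answer: (143, 26) = (13); d = 13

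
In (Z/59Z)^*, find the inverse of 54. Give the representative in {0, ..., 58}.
Apply the extended Euclidean algorithm to (59, 54), tracking rows (r, s, t) with s·59 + t·54 = r. Each division r_prev = q·r_cur + r_new produces the new row as (previous row) − q·(current row):
  row A: (59, 1, 0)   [1·59 + 0·54 = 59]
  row B: (54, 0, 1)   [0·59 + 1·54 = 54]
  59 = 1·54 + 5   → row C = row A − 1·row B = (5, 1, −1)   [check: 1·59 − 1·54 = 5]
  54 = 10·5 + 4   → row D = row B − 10·row C = (4, −10, 11)   [check: −10·59 + 11·54 = 4]
  5 = 1·4 + 1   → row E = row C − 1·row D = (1, 11, −12)   [check: 11·59 − 12·54 = 1]
  4 = 4·1 + 0   → remainder 0, stop. gcd = 1 (last nonzero row E).
The gcd is 1, so 54 is invertible mod 59. The last nonzero row gives 11·59 − 12·54 = 1, so t = −12. So 54^(−1) ≡ −12 ≡ 47 (mod 59). Verify: 54 · 47 = 2538 ≡ 1 (mod 59). ✓

Final answer: 54^(−1) ≡ 47 (mod 59)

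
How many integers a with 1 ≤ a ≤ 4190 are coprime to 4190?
1672

The number of a ∈ {1, ..., 4190} with gcd(a, 4190) = 1 is by definition Euler's totient φ(4190). φ is multiplicative, with φ(p^e) = p^e − p^(e−1). Factorise 4190 = 2 · 5 · 419. Then
  φ(4190) = (2 − 1) · (5 − 1) · (419 − 1) = 1 · 4 · 418 = 1672.
So there are 1672 such integers.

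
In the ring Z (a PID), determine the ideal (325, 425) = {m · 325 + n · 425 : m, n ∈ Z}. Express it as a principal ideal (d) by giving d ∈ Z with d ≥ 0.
In the PID Z, (a, b) is generated by gcd(a, b). Compute gcd(425, 325) with the extended Euclidean algorithm, tracking rows (r, s, t) with s·425 + t·325 = r:
  row A: (425, 1, 0)   [1·425 + 0·325 = 425]
  row B: (325, 0, 1)   [0·425 + 1·325 = 325]
  425 = 1·325 + 100   → row C = row A − 1·row B = (100, 1, −1)   [check: 1·425 − 1·325 = 100]
  325 = 3·100 + 25   → row D = row B − 3·row C = (25, −3, 4)   [check: −3·425 + 4·325 = 25]
  100 = 4·25 + 0   → remainder 0, stop. gcd = 25 (last nonzero row D).
So gcd(325, 425) = 25, with Bézout identity −3·425 + 4·325 = 25. Containment (⊇): the Bézout identity exhibits 25 as an element of (325, 425), giving (25) ⊆ (325, 425). Containment (⊆): since 25 | 325 and 25 | 425 (325 = 25·13, 425 = 25·17), every Z-linear combination of 325 and 425 is divisible by 25, so (325, 425) ⊆ (25). Therefore (325, 425) = (25), d = 25.

Final answer: (325, 425) = (25); d = 25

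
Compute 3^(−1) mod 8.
Apply the extended Euclidean algorithm to (8, 3), tracking rows (r, s, t) with s·8 + t·3 = r. Each division r_prev = q·r_cur + r_new produces the new row as (previous row) − q·(current row):
  row A: (8, 1, 0)   [1·8 + 0·3 = 8]
  row B: (3, 0, 1)   [0·8 + 1·3 = 3]
  8 = 2·3 + 2   → row C = row A − 2·row B = (2, 1, −2)   [check: 1·8 − 2·3 = 2]
  3 = 1·2 + 1   → row D = row B − 1·row C = (1, −1, 3)   [check: −1·8 + 3·3 = 1]
  2 = 2·1 + 0   → remainder 0, stop. gcd = 1 (last nonzero row D).
The gcd is 1, so 3 is invertible mod 8. The last nonzero row gives −1·8 + 3·3 = 1, so t = 3. So 3^(−1) ≡ 3 (mod 8). Verify: 3 · 3 = 9 ≡ 1 (mod 8). ✓

Final answer: 3^(−1) ≡ 3 (mod 8)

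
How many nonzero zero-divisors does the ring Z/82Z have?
In Z/82Z each nonzero element is either a unit (gcd with 82 is 1) or a zero-divisor (gcd > 1). The number of units is φ(82): factorise 82 = 2 · 41, so φ(82) = (2 − 1) · (41 − 1) = 1 · 40 = 40. The nonzero elements number 82 − 1 = 81. Hence the nonzero zero-divisors number 81 − 40 = 41.

Final answer: Z/82Z has 41 nonzero zero-divisors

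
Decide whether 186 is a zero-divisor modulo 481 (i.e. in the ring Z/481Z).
NO

gcd(186, 481) = 1, so 186 is a unit in Z/481Z (it has a multiplicative inverse). A unit cannot be a zero-divisor: if 186·b ≡ 0 then multiplying both sides by 186^(−1) gives b ≡ 0. So 186 is not a zero-divisor.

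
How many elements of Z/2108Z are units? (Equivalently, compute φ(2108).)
Z/2108Z has φ(2108) = 960 units

An element a ∈ Z/2108Z is a unit iff gcd(a, 2108) = 1, so the number of units is φ(2108). φ is multiplicative, with φ(p^e) = p^e − p^(e−1). Factorise 2108 = 2^2 · 17 · 31. Then
  φ(2108) = (2^2 − 2^1) · (17 − 1) · (31 − 1) = 2 · 16 · 30 = 960.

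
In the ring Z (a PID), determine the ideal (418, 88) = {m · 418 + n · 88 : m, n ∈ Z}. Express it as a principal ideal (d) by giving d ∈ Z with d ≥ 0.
In the PID Z, (a, b) is generated by gcd(a, b). Compute gcd(418, 88) with the extended Euclidean algorithm, tracking rows (r, s, t) with s·418 + t·88 = r:
  row A: (418, 1, 0)   [1·418 + 0·88 = 418]
  row B: (88, 0, 1)   [0·418 + 1·88 = 88]
  418 = 4·88 + 66   → row C = row A − 4·row B = (66, 1, −4)   [check: 1·418 − 4·88 = 66]
  88 = 1·66 + 22   → row D = row B − 1·row C = (22, −1, 5)   [check: −1·418 + 5·88 = 22]
  66 = 3·22 + 0   → remainder 0, stop. gcd = 22 (last nonzero row D).
So gcd(418, 88) = 22, with Bézout identity −1·418 + 5·88 = 22. Containment (⊇): the Bézout identity exhibits 22 as an element of (418, 88), giving (22) ⊆ (418, 88). Containment (⊆): since 22 | 418 and 22 | 88 (418 = 22·19, 88 = 22·4), every Z-linear combination of 418 and 88 is divisible by 22, so (418, 88) ⊆ (22). Therefore (418, 88) = (22), d = 22.

Final answer: (418, 88) = (22); d = 22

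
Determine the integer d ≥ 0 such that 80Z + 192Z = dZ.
In the PID Z, (a, b) is generated by gcd(a, b). Compute gcd(192, 80) with the extended Euclidean algorithm, tracking rows (r, s, t) with s·192 + t·80 = r:
  row A: (192, 1, 0)   [1·192 + 0·80 = 192]
  row B: (80, 0, 1)   [0·192 + 1·80 = 80]
  192 = 2·80 + 32   → row C = row A − 2·row B = (32, 1, −2)   [check: 1·192 − 2·80 = 32]
  80 = 2·32 + 16   → row D = row B − 2·row C = (16, −2, 5)   [check: −2·192 + 5·80 = 16]
  32 = 2·16 + 0   → remainder 0, stop. gcd = 16 (last nonzero row D).
So gcd(80, 192) = 16, with Bézout identity −2·192 + 5·80 = 16. Containment (⊇): the Bézout identity exhibits 16 as an element of (80, 192), giving (16) ⊆ (80, 192). Containment (⊆): since 16 | 80 and 16 | 192 (80 = 16·5, 192 = 16·12), every Z-linear combination of 80 and 192 is divisible by 16, so (80, 192) ⊆ (16). Therefore (80, 192) = (16), d = 16.

Final answer: (80, 192) = (16); d = 16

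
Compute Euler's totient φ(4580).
φ is multiplicative, with φ(p^e) = p^e − p^(e−1). Factorise 4580 = 2^2 · 5 · 229. Then
  φ(4580) = (2^2 − 2^1) · (5 − 1) · (229 − 1) = 2 · 4 · 228 = 1824.

Final answer: φ(4580) = 1824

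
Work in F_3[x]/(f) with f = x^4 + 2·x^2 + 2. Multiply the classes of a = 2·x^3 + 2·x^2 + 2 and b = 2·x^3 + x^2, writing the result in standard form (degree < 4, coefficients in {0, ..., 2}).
Multiply as integer polynomials: a · b = 4·x^6 + 6·x^5 + 2·x^4 + 4·x^3 + 2·x^2. Reducing coefficients mod 3: a · b ≡ x^6 + 2·x^4 + x^3 + 2·x^2. Now divide by f(x) = x^4 + 2·x^2 + 2 in F_3[x], eliminating the leading term at each step:
  leading term x^6: subtract (x^2)·f(x) = x^6 + 2·x^4 + 2·x^2, leaving x^3 (coefficients mod 3)
The degree is now < 4, so this is the remainder. Hence a · b ≡ x^3 in F_3[x]/(f).

Final answer: a · b ≡ x^3 (mod f(x))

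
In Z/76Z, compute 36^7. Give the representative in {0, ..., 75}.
Use repeated squaring. Binary(7) = 111. Walk through the bits of the exponent 7 left-to-right: at each bit after the leading one, square the running value, then multiply by 36 if the bit is 1 (always reducing mod 76):
  bit 1 = 1 (leading): start with 36.
  bit 2 = 1: square 36^2 = 1296 ≡ 4; bit is 1, so multiply 4·36 = 144 ≡ 68 (mod 76).
  bit 3 = 1: square 68^2 = 4624 ≡ 64; bit is 1, so multiply 64·36 = 2304 ≡ 24 (mod 76).
Final value: 36^7 ≡ 24 (mod 76).

Final answer: 24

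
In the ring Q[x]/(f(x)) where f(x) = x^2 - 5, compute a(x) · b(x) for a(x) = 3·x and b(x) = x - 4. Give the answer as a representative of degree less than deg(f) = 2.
First multiply in Q[x] without reducing: a · b = 3·x^2 - 12·x. Now divide by f(x) = x^2 - 5, eliminating the leading term at each step:
  leading term 3·x^2: subtract (3)·f(x) = 3·x^2 - 15, leaving 15 - 12·x
The degree is now < 2, so this is the remainder. Hence a · b ≡ 15 - 12·x in Q[x]/(f).

Final answer: a · b ≡ 15 - 12·x (mod f(x))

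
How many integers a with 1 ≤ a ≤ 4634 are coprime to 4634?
1980

The number of a ∈ {1, ..., 4634} with gcd(a, 4634) = 1 is by definition Euler's totient φ(4634). φ is multiplicative, with φ(p^e) = p^e − p^(e−1). Factorise 4634 = 2 · 7 · 331. Then
  φ(4634) = (2 − 1) · (7 − 1) · (331 − 1) = 1 · 6 · 330 = 1980.
So there are 1980 such integers.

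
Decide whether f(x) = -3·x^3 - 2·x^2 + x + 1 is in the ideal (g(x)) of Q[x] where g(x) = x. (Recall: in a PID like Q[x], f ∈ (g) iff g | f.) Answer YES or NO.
In Q[x] the ideal (g) consists of all multiples of g, so f ∈ (g) iff g | f, i.e. iff the remainder of f on division by g is 0. Divide f by g (g is monic, so eliminate the leading term of the running remainder at each step):
  leading term -3·x^3: subtract (-3·x^2)·g(x) = -3·x^3, leaving -2·x^2 + x + 1
  leading term -2·x^2: subtract (-2·x)·g(x) = -2·x^2, leaving x + 1
  leading term x: subtract (1)·g(x) = x, leaving 1
The remainder r(x) = 1 ≠ 0 (and deg r < deg g), so g ∤ f, i.e. f ∉ (g).

Final answer: NO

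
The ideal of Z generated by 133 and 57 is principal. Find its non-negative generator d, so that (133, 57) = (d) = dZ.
In the PID Z, (a, b) is generated by gcd(a, b). Compute gcd(133, 57) with the extended Euclidean algorithm, tracking rows (r, s, t) with s·133 + t·57 = r:
  row A: (133, 1, 0)   [1·133 + 0·57 = 133]
  row B: (57, 0, 1)   [0·133 + 1·57 = 57]
  133 = 2·57 + 19   → row C = row A − 2·row B = (19, 1, −2)   [check: 1·133 − 2·57 = 19]
  57 = 3·19 + 0   → remainder 0, stop. gcd = 19 (last nonzero row C).
So gcd(133, 57) = 19, with Bézout identity 1·133 − 2·57 = 19. Containment (⊇): the Bézout identity exhibits 19 as an element of (133, 57), giving (19) ⊆ (133, 57). Containment (⊆): since 19 | 133 and 19 | 57 (133 = 19·7, 57 = 19·3), every Z-linear combination of 133 and 57 is divisible by 19, so (133, 57) ⊆ (19). Therefore (133, 57) = (19), d = 19.

Final answer: (133, 57) = (19); d = 19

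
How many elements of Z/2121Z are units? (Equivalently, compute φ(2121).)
Z/2121Z has φ(2121) = 1200 units

An element a ∈ Z/2121Z is a unit iff gcd(a, 2121) = 1, so the number of units is φ(2121). φ is multiplicative, with φ(p^e) = p^e − p^(e−1). Factorise 2121 = 3 · 7 · 101. Then
  φ(2121) = (3 − 1) · (7 − 1) · (101 − 1) = 2 · 6 · 100 = 1200.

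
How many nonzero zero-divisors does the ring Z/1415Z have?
Z/1415Z has 286 nonzero zero-divisors

In Z/1415Z each nonzero element is either a unit (gcd with 1415 is 1) or a zero-divisor (gcd > 1). The number of units is φ(1415): factorise 1415 = 5 · 283, so φ(1415) = (5 − 1) · (283 − 1) = 4 · 282 = 1128. The nonzero elements number 1415 − 1 = 1414. Hence the nonzero zero-divisors number 1414 − 1128 = 286.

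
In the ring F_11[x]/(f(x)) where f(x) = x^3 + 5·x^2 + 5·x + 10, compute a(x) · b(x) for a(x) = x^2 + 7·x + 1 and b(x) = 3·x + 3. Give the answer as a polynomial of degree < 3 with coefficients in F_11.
a · b ≡ 9·x^2 + 9·x + 6 (mod f(x))

Multiply as integer polynomials: a · b = 3·x^3 + 24·x^2 + 24·x + 3. Reducing coefficients mod 11: a · b ≡ 3·x^3 + 2·x^2 + 2·x + 3. Now divide by f(x) = x^3 + 5·x^2 + 5·x + 10 in F_11[x], eliminating the leading term at each step:
  leading term 3·x^3: subtract (3)·f(x) = 3·x^3 + 4·x^2 + 4·x + 8, leaving 9·x^2 + 9·x + 6 (coefficients mod 11)
The degree is now < 3, so this is the remainder. Hence a · b ≡ 9·x^2 + 9·x + 6 in F_11[x]/(f).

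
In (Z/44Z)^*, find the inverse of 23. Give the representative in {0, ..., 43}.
23^(−1) ≡ 23 (mod 44)

Apply the extended Euclidean algorithm to (44, 23), tracking rows (r, s, t) with s·44 + t·23 = r. Each division r_prev = q·r_cur + r_new produces the new row as (previous row) − q·(current row):
  row A: (44, 1, 0)   [1·44 + 0·23 = 44]
  row B: (23, 0, 1)   [0·44 + 1·23 = 23]
  44 = 1·23 + 21   → row C = row A − 1·row B = (21, 1, −1)   [check: 1·44 − 1·23 = 21]
  23 = 1·21 + 2   → row D = row B − 1·row C = (2, −1, 2)   [check: −1·44 + 2·23 = 2]
  21 = 10·2 + 1   → row E = row C − 10·row D = (1, 11, −21)   [check: 11·44 − 21·23 = 1]
  2 = 2·1 + 0   → remainder 0, stop. gcd = 1 (last nonzero row E).
The gcd is 1, so 23 is invertible mod 44. The last nonzero row gives 11·44 − 21·23 = 1, so t = −21. So 23^(−1) ≡ −21 ≡ 23 (mod 44). Verify: 23 · 23 = 529 ≡ 1 (mod 44). ✓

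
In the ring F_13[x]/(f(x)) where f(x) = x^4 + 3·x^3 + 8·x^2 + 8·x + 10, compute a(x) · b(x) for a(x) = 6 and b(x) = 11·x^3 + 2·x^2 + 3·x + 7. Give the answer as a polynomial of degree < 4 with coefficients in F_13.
a · b ≡ x^3 + 12·x^2 + 5·x + 3 (mod f(x))

Multiply as integer polynomials: a · b = 66·x^3 + 12·x^2 + 18·x + 42. Reducing coefficients mod 13: a · b ≡ x^3 + 12·x^2 + 5·x + 3. This already has degree < 4, so no reduction by f is needed. Hence a · b ≡ x^3 + 12·x^2 + 5·x + 3 in F_13[x]/(f).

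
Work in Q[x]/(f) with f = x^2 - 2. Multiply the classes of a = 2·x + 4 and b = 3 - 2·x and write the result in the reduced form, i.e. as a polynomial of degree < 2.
First multiply in Q[x] without reducing: a · b = -4·x^2 - 2·x + 12. Now divide by f(x) = x^2 - 2, eliminating the leading term at each step:
  leading term -4·x^2: subtract (-4)·f(x) = 8 - 4·x^2, leaving 4 - 2·x
The degree is now < 2, so this is the remainder. Hence a · b ≡ 4 - 2·x in Q[x]/(f).

Final answer: a · b ≡ 4 - 2·x (mod f(x))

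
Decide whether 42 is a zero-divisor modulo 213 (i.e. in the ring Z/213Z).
gcd(42, 213) = 3 > 1, so 42 is not a unit in Z/213Z. In Z/nZ every nonzero non-unit is a zero-divisor: explicitly, take b = 213/gcd = 71 ≠ 0 (mod 213); then 42·71 = 2982 = 14·213, i.e. 42·71 ≡ 0 (mod 213). So 42 is a zero-divisor.

Final answer: YES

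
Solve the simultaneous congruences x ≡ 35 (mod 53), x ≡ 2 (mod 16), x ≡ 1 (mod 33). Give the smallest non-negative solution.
The moduli 53, 16, 33 are pairwise coprime, so by the CRT there is a unique solution mod 53·16·33 = 27984.
Solve by successive substitution. Start with x ≡ 35 (mod 53).
  Combine with x ≡ 2 (mod 16): write x = 35 + 53·t and require 35 + 53·t ≡ 2 (mod 16), i.e. 53·t ≡ 2 − 35 ≡ 15 (mod 16). Since 53^(−1) ≡ 13 (mod 16) (53 ≡ 5 (mod 16)), t ≡ 13·15 ≡ 3 (mod 16). So x ≡ 35 + 53·3 = 194 (mod 848).
  Combine with x ≡ 1 (mod 33): write x = 194 + 848·t and require 194 + 848·t ≡ 1 (mod 33), i.e. 848·t ≡ 1 − 194 ≡ 5 (mod 33). Since 848^(−1) ≡ 23 (mod 33) (848 ≡ 23 (mod 33)), t ≡ 23·5 ≡ 16 (mod 33). So x ≡ 194 + 848·16 = 13762 (mod 27984).
Unique solution in [0, 27984): x = 13762.

Final answer: x ≡ 13762 (mod 27984); the representative in [0, 27984) is 13762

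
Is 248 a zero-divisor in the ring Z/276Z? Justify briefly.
gcd(248, 276) = 4 > 1, so 248 is not a unit in Z/276Z. In Z/nZ every nonzero non-unit is a zero-divisor: explicitly, take b = 276/gcd = 69 ≠ 0 (mod 276); then 248·69 = 17112 = 62·276, i.e. 248·69 ≡ 0 (mod 276). So 248 is a zero-divisor.

Final answer: YES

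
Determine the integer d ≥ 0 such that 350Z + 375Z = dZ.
(350, 375) = (25); d = 25

In the PID Z, (a, b) is generated by gcd(a, b). Compute gcd(375, 350) with the extended Euclidean algorithm, tracking rows (r, s, t) with s·375 + t·350 = r:
  row A: (375, 1, 0)   [1·375 + 0·350 = 375]
  row B: (350, 0, 1)   [0·375 + 1·350 = 350]
  375 = 1·350 + 25   → row C = row A − 1·row B = (25, 1, −1)   [check: 1·375 − 1·350 = 25]
  350 = 14·25 + 0   → remainder 0, stop. gcd = 25 (last nonzero row C).
So gcd(350, 375) = 25, with Bézout identity 1·375 − 1·350 = 25. Containment (⊇): the Bézout identity exhibits 25 as an element of (350, 375), giving (25) ⊆ (350, 375). Containment (⊆): since 25 | 350 and 25 | 375 (350 = 25·14, 375 = 25·15), every Z-linear combination of 350 and 375 is divisible by 25, so (350, 375) ⊆ (25). Therefore (350, 375) = (25), d = 25.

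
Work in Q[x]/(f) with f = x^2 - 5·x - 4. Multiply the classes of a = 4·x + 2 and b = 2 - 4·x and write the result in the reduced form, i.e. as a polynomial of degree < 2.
First multiply in Q[x] without reducing: a · b = 4 - 16·x^2. Now divide by f(x) = x^2 - 5·x - 4, eliminating the leading term at each step:
  leading term -16·x^2: subtract (-16)·f(x) = -16·x^2 + 80·x + 64, leaving -80·x - 60
The degree is now < 2, so this is the remainder. Hence a · b ≡ -80·x - 60 in Q[x]/(f).

Final answer: a · b ≡ -80·x - 60 (mod f(x))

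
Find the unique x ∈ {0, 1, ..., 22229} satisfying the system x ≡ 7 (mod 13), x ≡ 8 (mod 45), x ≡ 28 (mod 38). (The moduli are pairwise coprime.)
x ≡ 4778 (mod 22230); the representative in [0, 22230) is 4778

The moduli 13, 45, 38 are pairwise coprime, so by the CRT there is a unique solution mod 13·45·38 = 22230.
Solve by successive substitution. Start with x ≡ 7 (mod 13).
  Combine with x ≡ 8 (mod 45): write x = 7 + 13·t and require 7 + 13·t ≡ 8 (mod 45), i.e. 13·t ≡ 8 − 7 ≡ 1 (mod 45). Since 13^(−1) ≡ 7 (mod 45), t ≡ 7·1 ≡ 7 (mod 45). So x ≡ 7 + 13·7 = 98 (mod 585).
  Combine with x ≡ 28 (mod 38): write x = 98 + 585·t and require 98 + 585·t ≡ 28 (mod 38), i.e. 585·t ≡ 28 − 98 ≡ 6 (mod 38). Since 585^(−1) ≡ 33 (mod 38) (585 ≡ 15 (mod 38)), t ≡ 33·6 ≡ 8 (mod 38). So x ≡ 98 + 585·8 = 4778 (mod 22230).
Unique solution in [0, 22230): x = 4778.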